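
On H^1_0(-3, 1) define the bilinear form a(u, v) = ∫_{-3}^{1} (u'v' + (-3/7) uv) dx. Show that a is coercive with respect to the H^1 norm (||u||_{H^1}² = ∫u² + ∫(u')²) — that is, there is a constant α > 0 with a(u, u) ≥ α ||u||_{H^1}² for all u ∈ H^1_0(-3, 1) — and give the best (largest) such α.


α = (-48/7 + π^2)/(π^2 + 16)

Coercivity of a(·,·) on H^1_0(-3, 1) means a(u, u) ≥ α ||u||_{H^1}² for every u ∈ H^1_0.
The interval has length L = 4, and Poincaré/coercivity depend only on L. Here a(u, u) = ∫(u')² + (-3/7)·∫u².
Here c = -3/7 < 0 with |c| < (π/L)² = π^2/16, so coercivity still holds. The condition a(u,u) ≥ α||u||_{H^1}² reads (1−α)∫(u')² ≥ (α−c)∫u². Any admissible α is ≤ 1 (rapidly oscillating u have ∫u²/∫(u')² → 0), and α = 1 would force 0 ≥ (1−c)∫u², impossible since c < 1; so 1−α > 0. By the sharp Poincaré inequality on H^1_0 of an interval of length L, ∫(u')² ≥ (π/L)²∫u² with equality for the first sine mode sin(π(x−x₀)/L) (x₀ the left endpoint), so the inequality holds for all u iff (1−α)(π/L)² ≥ α − c, i.e. α ≤ ((π/L)² + c)/((π/L)² + 1) = (1 + c(L/π)²)/(1 + (L/π)²). (Direct route, valid since c ≤ 0: Poincaré gives c∫u² ≥ c(L/π)²∫(u')², so a(u,u) ≥ (1 + c(L/π)²)∫(u')², while ||u||_{H^1}² ≤ (1 + (L/π)²)∫(u')²; dividing yields the same α.) With (π/L)² = π^2/16 and c = -3/7, the largest admissible constant is α = ((π/L)² + c)/((π/L)² + 1).
Simplifying, α = (-48/7 + π^2)/(π^2 + 16).


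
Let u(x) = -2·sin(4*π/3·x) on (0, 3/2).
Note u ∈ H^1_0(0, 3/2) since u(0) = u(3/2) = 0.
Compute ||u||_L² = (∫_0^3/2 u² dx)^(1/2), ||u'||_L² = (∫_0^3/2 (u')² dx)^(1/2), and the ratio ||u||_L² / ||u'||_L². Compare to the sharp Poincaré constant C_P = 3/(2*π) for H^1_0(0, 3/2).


||u||_L² / ||u'||_L² = 3/(4*π) < C_P = 3/(2*π).

u(x) = -2·sin(4*π/3·x), so u'(x) = -8*π*cos(4*π*x/3)/3.
Writing u(x) = A·sin(kπx/L) with A = -2 and k = 2, use ∫_0^L sin²(kπx/L) dx = L/2 and ∫_0^L cos²(kπx/L) dx = L/2.
u² = 4·sin²(4*π/3·x) and (u')² = 64*π^2/9·cos²(4*π/3·x), and each of sin², cos² integrates to L/2 = 3/4 over (0, 3/2).
∫_0^3/2 u² dx = 3, so ||u||_L² = sqrt(3).
∫_0^3/2 (u')² dx = 16*π^2/3, so ||u'||_L² = 4*sqrt(3)*π/3.
Ratio ||u||_L² / ||u'||_L² = 3/(4*π).
Sharp Poincaré constant on H^1_0(0, 3/2) is C_P = L/π = 3/(2*π), achieved by sin(2*π/3·x).
This is the k = 2 harmonic; the ratio L/(kπ) is strictly less than C_P = L/π, consistent with the sharp inequality ||u||_L² ≤ C_P ||u'||_L².


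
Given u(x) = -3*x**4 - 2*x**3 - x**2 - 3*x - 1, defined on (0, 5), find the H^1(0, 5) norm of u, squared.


||u||_{H^1}^2 = 14320325/3

The H^1 norm (squared) on an interval (0, L) is
  ||u||_{H^1}^2 = ∫_0^L u(x)^2 dx + ∫_0^L u'(x)^2 dx.
Compute u'(x) = -12*x**3 - 6*x**2 - 2*x - 3.
Then u(x)^2 = 9*x**8 + 12*x**7 + 10*x**6 + 22*x**5 + 19*x**4 + 10*x**3 + 11*x**2 + 6*x + 1 and u'(x)^2 = 144*x**6 + 144*x**5 + 84*x**4 + 96*x**3 + 40*x**2 + 12*x + 9.
Integrate each monomial from 0 to 5 using ∫_0^5 c·x^n dx = c·5^(n+1)/(n+1):
  ∫_0^5 u(x)^2 dx = ∫_0^5 (9*x^8 + 12*x^7 + 10*x^6 + 22*x^5 + 19*x^4 + 10*x^3 + 11*x^2 + 6*x + 1) dx. Term by term:
    ∫_0^5 9*x^8 dx = 1953125;  ∫_0^5 12*x^7 dx = 1171875/2;  ∫_0^5 10*x^6 dx = 781250/7;
    ∫_0^5 22*x^5 dx = 171875/3;  ∫_0^5 19*x^4 dx = 11875;  ∫_0^5 10*x^3 dx = 3125/2;
    ∫_0^5 11*x^2 dx = 1375/3;  ∫_0^5 6*x dx = 75;  ∫_0^5 1 dx = 5.
  Sum: 1953125 + 1171875/2 + 781250/7 + 171875/3 + 11875 + 3125/2 + 1375/3 + 75 + 5 = 19053560/7.
  ∫_0^5 u'(x)^2 dx = ∫_0^5 (144*x^6 + 144*x^5 + 84*x^4 + 96*x^3 + 40*x^2 + 12*x + 9) dx. Term by term:
    ∫_0^5 144*x^6 dx = 11250000/7;  ∫_0^5 144*x^5 dx = 375000;  ∫_0^5 84*x^4 dx = 52500;
    ∫_0^5 96*x^3 dx = 15000;  ∫_0^5 40*x^2 dx = 5000/3;  ∫_0^5 12*x dx = 150;
    ∫_0^5 9 dx = 45.
  Sum: 11250000/7 + 375000 + 52500 + 15000 + 5000/3 + 150 + 45 = 43081595/21.
Adding: ||u||_{H^1}^2 = 19053560/7 + 43081595/21 = 14320325/3.


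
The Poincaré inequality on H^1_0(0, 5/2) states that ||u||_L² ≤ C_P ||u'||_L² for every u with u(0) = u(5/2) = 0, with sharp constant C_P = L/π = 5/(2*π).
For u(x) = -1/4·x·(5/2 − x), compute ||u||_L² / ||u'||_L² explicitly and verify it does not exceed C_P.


||u||_L² / ||u'||_L² = sqrt(10)/4 < C_P = 5/(2*π).

u(x) = -1/4·x·(5/2 − x), so u'(x) = x/2 - 5/8.
u(x) = -1/4·x·(5/2 − x) vanishes at x = 0 and x = 5/2, so u ∈ H^1_0(0, 5/2). Differentiate via the product rule and integrate the resulting polynomials term by term.
  ∫_0^5/2 u² dx = ∫_0^5/2 (x^4/16 - 5*x^3/16 + 25*x^2/64) dx. Term by term:
    ∫_0^5/2 x^4/16 dx = 625/512;  ∫_0^5/2 -5*x^3/16 dx = -3125/1024;  ∫_0^5/2 25*x^2/64 dx = 3125/1536.
  Sum: 625/512 − 3125/1024 + 3125/1536 = 625/3072.
  ∫_0^5/2 (u')² dx = ∫_0^5/2 (x^2/4 - 5*x/8 + 25/64) dx. Term by term:
    ∫_0^5/2 x^2/4 dx = 125/96;  ∫_0^5/2 -5*x/8 dx = -125/64;  ∫_0^5/2 25/64 dx = 125/128.
  Sum: 125/96 − 125/64 + 125/128 = 125/384.
∫_0^5/2 u² dx = 625/3072, so ||u||_L² = 25*sqrt(3)/96.
∫_0^5/2 (u')² dx = 125/384, so ||u'||_L² = 5*sqrt(30)/48.
Ratio ||u||_L² / ||u'||_L² = sqrt(10)/4.
Sharp Poincaré constant on H^1_0(0, 5/2) is C_P = L/π = 5/(2*π), achieved by sin(2*π/5·x).
A polynomial bump cannot attain the sharp Poincaré constant (only the first sine eigenfunction does), so the ratio is strictly less than C_P, consistent with ||u||_L² ≤ C_P ||u'||_L².


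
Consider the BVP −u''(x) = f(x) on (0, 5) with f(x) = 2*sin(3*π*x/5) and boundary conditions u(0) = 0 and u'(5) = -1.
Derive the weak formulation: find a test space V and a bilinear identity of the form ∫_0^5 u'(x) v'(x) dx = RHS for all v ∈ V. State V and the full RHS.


V = {v ∈ H^1(0, 5) : v(0) = 0} (test functions vanish at x = 0 where u is specified); weak form: ∫_0^5 u'v' dx = ∫_0^5 (2*sin(3*π*x/5)) v dx − v(5) for all v ∈ V.

Multiply both sides by a test function v and integrate from 0 to 5:
  ∫_0^5 −u''(x) v(x) dx = ∫_0^5 f(x) v(x) dx.
Integrate the LHS by parts once:
  ∫_0^5 −u'' v dx = −[u'(x) v(x)]_0^5 + ∫_0^5 u'(x) v'(x) dx.
Thus ∫_0^5 u'(x) v'(x) dx = ∫_0^5 f(x) v(x) dx + [u'(x) v(x)]_0^5.
Choose V so that boundary terms are either known or forced to vanish.
Mixed BC: u(0) = 0 (Dirichlet) and u'(5) = -1 (Neumann). Define V = {v ∈ H^1(0, 5) : v(0) = 0}. Then [u' v]_0^5 = u'(5)·v(5) − u'(0)·0 = − v(5).
Weak formulation: find u (satisfying any essential BC) such that ∫_0^5 u'(x) v'(x) dx = ∫_0^5 f v dx − v(5) for all v ∈ V (Dirichlet at 0 absorbed into V; Neumann datum at x = 5 contributes the boundary term).
Substituting f(x) = 2*sin(3*π*x/5), the right-hand side is ∫_0^5 (2*sin(3*π*x/5)) v dx − v(5).


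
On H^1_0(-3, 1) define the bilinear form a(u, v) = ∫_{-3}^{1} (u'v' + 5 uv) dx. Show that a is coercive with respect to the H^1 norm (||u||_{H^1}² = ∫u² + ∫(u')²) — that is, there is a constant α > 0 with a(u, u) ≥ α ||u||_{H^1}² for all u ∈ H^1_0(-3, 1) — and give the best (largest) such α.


α = 1

Coercivity of a(·,·) on H^1_0(-3, 1) means a(u, u) ≥ α ||u||_{H^1}² for every u ∈ H^1_0.
The interval has length L = 4, and Poincaré/coercivity depend only on L. Here a(u, u) = ∫(u')² + (5)·∫u².
Here c = 5 ≥ 1, so a(u,u) = ∫(u')² + c∫u² ≥ ∫(u')² + ∫u² = ||u||_{H^1}², i.e. α = 1 works. No larger α is possible: a(u,u) ≥ α||u||_{H^1}² means (1−α)∫(u')² ≥ (α−c)∫u², and for the modes u_n = sin(nπ(x−x₀)/L) (x₀ the left endpoint) one has ∫u_n²/∫(u_n')² = (L/(nπ))² → 0, so a(u_n,u_n)/||u_n||_{H^1}² → 1. Hence the optimal constant is α = 1.
Therefore α = 1.


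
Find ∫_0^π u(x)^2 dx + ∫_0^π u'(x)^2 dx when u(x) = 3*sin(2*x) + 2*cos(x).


||u||_{H^1(0,π)}^2 = 32 + 53*π/2

u'(x) = -2*sin(x) + 6*cos(2*x).
Expand u² and (u')² and integrate term by term on (0, π), using: for integers n ≥ 1, ∫_0^π sin²(nx) dx = ∫_0^π cos²(nx) dx = π/2; for n ≠ n', ∫_0^π sin(nx)sin(n'x) dx = ∫_0^π cos(nx)cos(n'x) dx = 0; and by product-to-sum, ∫_0^π sin(nx)cos(n'x) dx = ½∫_0^π [sin((n+n')x) + sin((n−n')x)] dx, which is 0 when n+n' is even and 2n/(n²−n'²) when n+n' is odd (it need not vanish on (0, π)).
  u² squared terms: (2)²·∫cos(x)² dx = 4·π/2 = 2*π;  (3)²·∫sin(2x)² dx = 9·π/2 = 9*π/2.
  u² cross terms: 2·(2)·(3)·∫cos(x)·sin(2x) dx = 12·(4/3) = 16.
  So ∫_0^π u² dx = 2*π + 9*π/2 + 16 = 16 + 13*π/2.
  (u')² squared terms: (-2)²·∫sin(x)² dx = 4·π/2 = 2*π;  (6)²·∫cos(2x)² dx = 36·π/2 = 18*π.
  (u')² cross terms: 2·(-2)·(6)·∫sin(x)·cos(2x) dx = -24·(-2/3) = 16.
  So ∫_0^π (u')² dx = 2*π + 18*π + 16 = 16 + 20*π.
||u||_{H^1}^2 = (16 + 13*π/2) + (16 + 20*π) = 32 + 53*π/2.


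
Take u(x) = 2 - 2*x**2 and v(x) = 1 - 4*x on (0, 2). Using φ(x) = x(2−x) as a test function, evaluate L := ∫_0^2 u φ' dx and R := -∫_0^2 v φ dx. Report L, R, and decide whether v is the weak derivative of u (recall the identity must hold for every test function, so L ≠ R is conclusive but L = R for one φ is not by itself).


LHS = 16/3, RHS = 4. No, v is not the weak derivative of u.

u(x) = 2 - 2*x**2, classical derivative u'(x) = -4*x.
φ(x) = x(2−x), so φ'(x) = 2 - 2*x.
Note φ(0) = φ(2) = 0, so the boundary term u·φ vanishes.
LHS = ∫_0^2 u(x) φ'(x) dx = ∫_0^2 (4*x^3 - 4*x^2 - 4*x + 4) dx. Term by term:
  ∫_0^2 4*x^3 dx = 16;  ∫_0^2 -4*x^2 dx = -32/3;  ∫_0^2 -4*x dx = -8;
  ∫_0^2 4 dx = 8.
Sum: 16 − 32/3 − 8 + 8 = 16/3.
So LHS = 16/3.
∫_0^2 v(x) φ(x) dx = ∫_0^2 (4*x^3 - 9*x^2 + 2*x) dx. Term by term:
  ∫_0^2 4*x^3 dx = 16;  ∫_0^2 -9*x^2 dx = -24;  ∫_0^2 2*x dx = 4.
Sum: 16 − 24 + 4 = -4.
So RHS = -∫_0^2 v(x) φ(x) dx = 4.
LHS − RHS = 4/3 ≠ 0, so the identity fails.
(For a valid weak derivative the identity must hold for EVERY test function, in particular this one. The failure shows v is NOT the weak derivative of u.)
Correct weak derivative would be u'(x) = -4*x.


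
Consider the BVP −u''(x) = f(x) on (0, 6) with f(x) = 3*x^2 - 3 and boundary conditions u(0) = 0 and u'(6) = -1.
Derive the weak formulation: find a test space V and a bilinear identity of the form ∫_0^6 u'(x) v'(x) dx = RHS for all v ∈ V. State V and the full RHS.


V = {v ∈ H^1(0, 6) : v(0) = 0} (test functions vanish at x = 0 where u is specified); weak form: ∫_0^6 u'v' dx = ∫_0^6 (3*x^2 - 3) v dx − v(6) for all v ∈ V.

Multiply both sides by a test function v and integrate from 0 to 6:
  ∫_0^6 −u''(x) v(x) dx = ∫_0^6 f(x) v(x) dx.
Integrate the LHS by parts once:
  ∫_0^6 −u'' v dx = −[u'(x) v(x)]_0^6 + ∫_0^6 u'(x) v'(x) dx.
Thus ∫_0^6 u'(x) v'(x) dx = ∫_0^6 f(x) v(x) dx + [u'(x) v(x)]_0^6.
Choose V so that boundary terms are either known or forced to vanish.
Mixed BC: u(0) = 0 (Dirichlet) and u'(6) = -1 (Neumann). Define V = {v ∈ H^1(0, 6) : v(0) = 0}. Then [u' v]_0^6 = u'(6)·v(6) − u'(0)·0 = − v(6).
Weak formulation: find u (satisfying any essential BC) such that ∫_0^6 u'(x) v'(x) dx = ∫_0^6 f v dx − v(6) for all v ∈ V (Dirichlet at 0 absorbed into V; Neumann datum at x = 6 contributes the boundary term).
Substituting f(x) = 3*x^2 - 3, the right-hand side is ∫_0^6 (3*x^2 - 3) v dx − v(6).


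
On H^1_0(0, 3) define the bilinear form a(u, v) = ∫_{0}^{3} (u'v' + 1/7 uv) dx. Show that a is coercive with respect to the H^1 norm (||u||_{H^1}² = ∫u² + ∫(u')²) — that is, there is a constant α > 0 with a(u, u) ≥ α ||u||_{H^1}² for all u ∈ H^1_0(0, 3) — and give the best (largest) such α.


α = (9/7 + π^2)/(9 + π^2)

Coercivity of a(·,·) on H^1_0(0, 3) means a(u, u) ≥ α ||u||_{H^1}² for every u ∈ H^1_0.
The interval has length L = 3, and Poincaré/coercivity depend only on L. Here a(u, u) = ∫(u')² + (1/7)·∫u².
Here 0 < c = 1/7 < 1. The condition a(u,u) ≥ α||u||_{H^1}² reads (1−α)∫(u')² ≥ (α−c)∫u². Any admissible α is ≤ 1 (rapidly oscillating u have ∫u²/∫(u')² → 0), and α = 1 would force 0 ≥ (1−c)∫u², impossible since c < 1; so 1−α > 0. By the sharp Poincaré inequality on H^1_0 of an interval of length L, ∫(u')² ≥ (π/L)²∫u² with equality for the first sine mode sin(π(x−x₀)/L) (x₀ the left endpoint), so the inequality holds for all u iff (1−α)(π/L)² ≥ α − c, i.e. α ≤ ((π/L)² + c)/((π/L)² + 1) = (1 + c(L/π)²)/(1 + (L/π)²). With (π/L)² = π^2/9 and c = 1/7, the largest admissible constant is α = ((π/L)² + c)/((π/L)² + 1).
Simplifying, α = (9/7 + π^2)/(9 + π^2).


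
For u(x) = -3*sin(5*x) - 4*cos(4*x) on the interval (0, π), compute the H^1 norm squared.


||u||_{H^1(0,π)}^2 = 1360/3 + 253*π

u'(x) = 16*sin(4*x) - 15*cos(5*x).
Expand u² and (u')² and integrate term by term on (0, π), using: for integers n ≥ 1, ∫_0^π sin²(nx) dx = ∫_0^π cos²(nx) dx = π/2; for n ≠ n', ∫_0^π sin(nx)sin(n'x) dx = ∫_0^π cos(nx)cos(n'x) dx = 0; and by product-to-sum, ∫_0^π sin(nx)cos(n'x) dx = ½∫_0^π [sin((n+n')x) + sin((n−n')x)] dx, which is 0 when n+n' is even and 2n/(n²−n'²) when n+n' is odd (it need not vanish on (0, π)).
  u² squared terms: (-4)²·∫cos(4x)² dx = 16·π/2 = 8*π;  (-3)²·∫sin(5x)² dx = 9·π/2 = 9*π/2.
  u² cross terms: 2·(-4)·(-3)·∫cos(4x)·sin(5x) dx = 24·(10/9) = 80/3.
  So ∫_0^π u² dx = 8*π + 9*π/2 + 80/3 = 80/3 + 25*π/2.
  (u')² squared terms: (-15)²·∫cos(5x)² dx = 225·π/2 = 225*π/2;  (16)²·∫sin(4x)² dx = 256·π/2 = 128*π.
  (u')² cross terms: 2·(-15)·(16)·∫cos(5x)·sin(4x) dx = -480·(-8/9) = 1280/3.
  So ∫_0^π (u')² dx = 225*π/2 + 128*π + 1280/3 = 1280/3 + 481*π/2.
||u||_{H^1}^2 = (80/3 + 25*π/2) + (1280/3 + 481*π/2) = 1360/3 + 253*π.


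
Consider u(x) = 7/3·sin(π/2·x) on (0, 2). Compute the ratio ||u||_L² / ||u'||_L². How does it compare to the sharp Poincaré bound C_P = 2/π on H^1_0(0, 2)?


||u||_L² / ||u'||_L² = 2/π = C_P.

u(x) = 7/3·sin(π/2·x), so u'(x) = 7*π*cos(π*x/2)/6.
Writing u(x) = A·sin(kπx/L) with A = 7/3 and k = 1, use ∫_0^L sin²(kπx/L) dx = L/2 and ∫_0^L cos²(kπx/L) dx = L/2.
u² = 49/9·sin²(π/2·x) and (u')² = 49*π^2/36·cos²(π/2·x), and each of sin², cos² integrates to L/2 = 1 over (0, 2).
∫_0^2 u² dx = 49/9, so ||u||_L² = 7/3.
∫_0^2 (u')² dx = 49*π^2/36, so ||u'||_L² = 7*π/6.
Ratio ||u||_L² / ||u'||_L² = 2/π.
Sharp Poincaré constant on H^1_0(0, 2) is C_P = L/π = 2/π, achieved by sin(π/2·x).
This is the k = 1 eigenfunction (up to amplitude), so the ratio equals the sharp Poincaré constant exactly.


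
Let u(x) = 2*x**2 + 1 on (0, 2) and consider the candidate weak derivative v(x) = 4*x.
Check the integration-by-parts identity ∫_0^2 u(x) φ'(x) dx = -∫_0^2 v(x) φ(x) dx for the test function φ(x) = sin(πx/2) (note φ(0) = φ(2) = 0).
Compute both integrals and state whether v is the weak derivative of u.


LHS = -16/π, RHS = -16/π. Yes, v = u' weakly.

u(x) = 2*x**2 + 1, classical derivative u'(x) = 4*x.
φ(x) = sin(πx/2), so φ'(x) = π*cos(π*x/2)/2.
Note φ(0) = φ(2) = 0, so the boundary term u·φ vanishes.
LHS = ∫_0^2 u(x) φ'(x) dx = ∫_0^2 (π*x^2*cos(π*x/2) + π*cos(π*x/2)/2) dx. Term by term:
  ∫_0^2 π*cos(π*x/2)/2 dx = 0;  ∫_0^2 π*x^2*cos(π*x/2) dx = -16/π.
Sum: 0 − 16/π = -16/π.
So LHS = -16/π.
∫_0^2 v(x) φ(x) dx = ∫_0^2 (4*x*sin(π*x/2)) dx. Term by term:
  ∫_0^2 4*x*sin(π*x/2) dx = 16/π.
So RHS = -∫_0^2 v(x) φ(x) dx = -16/π.
LHS = RHS, so the identity holds for this test φ.
Moreover u is smooth here and v(x) = u'(x) = 4*x pointwise, so the identity holds for every test function. Hence v is the weak derivative of u.


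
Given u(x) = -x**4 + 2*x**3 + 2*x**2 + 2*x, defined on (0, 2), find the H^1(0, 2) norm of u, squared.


||u||_{H^1}^2 = 54136/315

The H^1 norm (squared) on an interval (0, L) is
  ||u||_{H^1}^2 = ∫_0^L u(x)^2 dx + ∫_0^L u'(x)^2 dx.
Compute u'(x) = -4*x**3 + 6*x**2 + 4*x + 2.
Then u(x)^2 = x**8 - 4*x**7 + 4*x**5 + 12*x**4 + 8*x**3 + 4*x**2 and u'(x)^2 = 16*x**6 - 48*x**5 + 4*x**4 + 32*x**3 + 40*x**2 + 16*x + 4.
Integrate each monomial from 0 to 2 using ∫_0^2 c·x^n dx = c·2^(n+1)/(n+1):
  ∫_0^2 u(x)^2 dx = ∫_0^2 (x^8 - 4*x^7 + 4*x^5 + 12*x^4 + 8*x^3 + 4*x^2) dx. Term by term:
    ∫_0^2 x^8 dx = 512/9;  ∫_0^2 -4*x^7 dx = -128;  ∫_0^2 4*x^5 dx = 128/3;
    ∫_0^2 12*x^4 dx = 384/5;  ∫_0^2 8*x^3 dx = 32;  ∫_0^2 4*x^2 dx = 32/3.
  Sum: 512/9 − 128 + 128/3 + 384/5 + 32 + 32/3 = 4096/45.
  ∫_0^2 u'(x)^2 dx = ∫_0^2 (16*x^6 - 48*x^5 + 4*x^4 + 32*x^3 + 40*x^2 + 16*x + 4) dx. Term by term:
    ∫_0^2 16*x^6 dx = 2048/7;  ∫_0^2 -48*x^5 dx = -512;  ∫_0^2 4*x^4 dx = 128/5;
    ∫_0^2 32*x^3 dx = 128;  ∫_0^2 40*x^2 dx = 320/3;  ∫_0^2 16*x dx = 32;
    ∫_0^2 4 dx = 8.
  Sum: 2048/7 − 512 + 128/5 + 128 + 320/3 + 32 + 8 = 8488/105.
Adding: ||u||_{H^1}^2 = 4096/45 + 8488/105 = 54136/315.


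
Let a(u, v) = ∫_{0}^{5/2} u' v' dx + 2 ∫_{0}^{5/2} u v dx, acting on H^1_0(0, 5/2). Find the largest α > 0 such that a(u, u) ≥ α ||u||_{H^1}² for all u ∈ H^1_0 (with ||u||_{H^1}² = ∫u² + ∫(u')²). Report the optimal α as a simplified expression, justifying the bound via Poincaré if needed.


α = 1

Coercivity of a(·,·) on H^1_0(0, 5/2) means a(u, u) ≥ α ||u||_{H^1}² for every u ∈ H^1_0.
The interval has length L = 5/2, and Poincaré/coercivity depend only on L. Here a(u, u) = ∫(u')² + (2)·∫u².
Here c = 2 ≥ 1, so a(u,u) = ∫(u')² + c∫u² ≥ ∫(u')² + ∫u² = ||u||_{H^1}², i.e. α = 1 works. No larger α is possible: a(u,u) ≥ α||u||_{H^1}² means (1−α)∫(u')² ≥ (α−c)∫u², and for the modes u_n = sin(nπ(x−x₀)/L) (x₀ the left endpoint) one has ∫u_n²/∫(u_n')² = (L/(nπ))² → 0, so a(u_n,u_n)/||u_n||_{H^1}² → 1. Hence the optimal constant is α = 1.
Therefore α = 1.


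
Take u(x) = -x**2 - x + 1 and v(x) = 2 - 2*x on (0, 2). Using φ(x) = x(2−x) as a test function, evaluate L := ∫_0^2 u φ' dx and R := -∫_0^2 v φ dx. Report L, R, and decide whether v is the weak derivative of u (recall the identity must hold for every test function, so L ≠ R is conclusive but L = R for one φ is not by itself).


LHS = 4, RHS = 0. No, v is not the weak derivative of u.

u(x) = -x**2 - x + 1, classical derivative u'(x) = -2*x - 1.
φ(x) = x(2−x), so φ'(x) = 2 - 2*x.
Note φ(0) = φ(2) = 0, so the boundary term u·φ vanishes.
LHS = ∫_0^2 u(x) φ'(x) dx = ∫_0^2 (2*x^3 - 4*x + 2) dx. Term by term:
  ∫_0^2 2*x^3 dx = 8;  ∫_0^2 -4*x dx = -8;  ∫_0^2 2 dx = 4.
Sum: 8 − 8 + 4 = 4.
So LHS = 4.
∫_0^2 v(x) φ(x) dx = ∫_0^2 (2*x^3 - 6*x^2 + 4*x) dx. Term by term:
  ∫_0^2 2*x^3 dx = 8;  ∫_0^2 -6*x^2 dx = -16;  ∫_0^2 4*x dx = 8.
Sum: 8 − 16 + 8 = 0.
So RHS = -∫_0^2 v(x) φ(x) dx = 0.
LHS − RHS = 4 ≠ 0, so the identity fails.
(For a valid weak derivative the identity must hold for EVERY test function, in particular this one. The failure shows v is NOT the weak derivative of u.)
Correct weak derivative would be u'(x) = -2*x - 1.


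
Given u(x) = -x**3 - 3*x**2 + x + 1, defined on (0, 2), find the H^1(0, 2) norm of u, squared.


||u||_{H^1}^2 = 36472/105

The H^1 norm (squared) on an interval (0, L) is
  ||u||_{H^1}^2 = ∫_0^L u(x)^2 dx + ∫_0^L u'(x)^2 dx.
Compute u'(x) = -3*x**2 - 6*x + 1.
Then u(x)^2 = x**6 + 6*x**5 + 7*x**4 - 8*x**3 - 5*x**2 + 2*x + 1 and u'(x)^2 = 9*x**4 + 36*x**3 + 30*x**2 - 12*x + 1.
Integrate each monomial from 0 to 2 using ∫_0^2 c·x^n dx = c·2^(n+1)/(n+1):
  ∫_0^2 u(x)^2 dx = ∫_0^2 (x^6 + 6*x^5 + 7*x^4 - 8*x^3 - 5*x^2 + 2*x + 1) dx. Term by term:
    ∫_0^2 x^6 dx = 128/7;  ∫_0^2 6*x^5 dx = 64;  ∫_0^2 7*x^4 dx = 224/5;
    ∫_0^2 -8*x^3 dx = -32;  ∫_0^2 -5*x^2 dx = -40/3;  ∫_0^2 2*x dx = 4;
    ∫_0^2 1 dx = 2.
  Sum: 128/7 + 64 + 224/5 − 32 − 40/3 + 4 + 2 = 9214/105.
  ∫_0^2 u'(x)^2 dx = ∫_0^2 (9*x^4 + 36*x^3 + 30*x^2 - 12*x + 1) dx. Term by term:
    ∫_0^2 9*x^4 dx = 288/5;  ∫_0^2 36*x^3 dx = 144;  ∫_0^2 30*x^2 dx = 80;
    ∫_0^2 -12*x dx = -24;  ∫_0^2 1 dx = 2.
  Sum: 288/5 + 144 + 80 − 24 + 2 = 1298/5.
Adding: ||u||_{H^1}^2 = 9214/105 + 1298/5 = 36472/105.


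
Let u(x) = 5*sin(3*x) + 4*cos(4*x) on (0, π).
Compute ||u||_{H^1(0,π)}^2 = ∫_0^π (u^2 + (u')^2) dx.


||u||_{H^1(0,π)}^2 = -4080/7 + 261*π

u'(x) = -16*sin(4*x) + 15*cos(3*x).
Expand u² and (u')² and integrate term by term on (0, π), using: for integers n ≥ 1, ∫_0^π sin²(nx) dx = ∫_0^π cos²(nx) dx = π/2; for n ≠ n', ∫_0^π sin(nx)sin(n'x) dx = ∫_0^π cos(nx)cos(n'x) dx = 0; and by product-to-sum, ∫_0^π sin(nx)cos(n'x) dx = ½∫_0^π [sin((n+n')x) + sin((n−n')x)] dx, which is 0 when n+n' is even and 2n/(n²−n'²) when n+n' is odd (it need not vanish on (0, π)).
  u² squared terms: (4)²·∫cos(4x)² dx = 16·π/2 = 8*π;  (5)²·∫sin(3x)² dx = 25·π/2 = 25*π/2.
  u² cross terms: 2·(4)·(5)·∫cos(4x)·sin(3x) dx = 40·(-6/7) = -240/7.
  So ∫_0^π u² dx = 8*π + 25*π/2 − 240/7 = -240/7 + 41*π/2.
  (u')² squared terms: (-16)²·∫sin(4x)² dx = 256·π/2 = 128*π;  (15)²·∫cos(3x)² dx = 225·π/2 = 225*π/2.
  (u')² cross terms: 2·(-16)·(15)·∫sin(4x)·cos(3x) dx = -480·(8/7) = -3840/7.
  So ∫_0^π (u')² dx = 128*π + 225*π/2 − 3840/7 = -3840/7 + 481*π/2.
||u||_{H^1}^2 = (-240/7 + 41*π/2) + (-3840/7 + 481*π/2) = -4080/7 + 261*π.


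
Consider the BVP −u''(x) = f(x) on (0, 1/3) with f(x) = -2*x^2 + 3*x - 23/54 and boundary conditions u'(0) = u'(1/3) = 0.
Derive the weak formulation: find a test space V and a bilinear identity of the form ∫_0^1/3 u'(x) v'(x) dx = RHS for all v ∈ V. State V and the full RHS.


V = H^1(0, 1/3) (no boundary constraint on v; u is determined up to an additive constant); weak form: ∫_0^1/3 u'v' dx = ∫_0^1/3 (-2*x^2 + 3*x - 23/54) v dx for all v ∈ V.

Multiply both sides by a test function v and integrate from 0 to 1/3:
  ∫_0^1/3 −u''(x) v(x) dx = ∫_0^1/3 f(x) v(x) dx.
Integrate the LHS by parts once:
  ∫_0^1/3 −u'' v dx = −[u'(x) v(x)]_0^1/3 + ∫_0^1/3 u'(x) v'(x) dx.
Thus ∫_0^1/3 u'(x) v'(x) dx = ∫_0^1/3 f(x) v(x) dx + [u'(x) v(x)]_0^1/3.
Choose V so that boundary terms are either known or forced to vanish.
u has homogeneous Neumann: u'(0) = u'(1/3) = 0. So [u' v]_0^1/3 = 0·v(1/3) − 0·v(0) = 0 for any v; take V = H^1(0, 1/3).
Weak formulation: find u (satisfying any essential BC) such that ∫_0^1/3 u'(x) v'(x) dx = ∫_0^1/3 f v dx for all v ∈ V (homogeneous Neumann, so boundary terms vanish).
Substituting f(x) = -2*x^2 + 3*x - 23/54, the right-hand side is ∫_0^1/3 (-2*x^2 + 3*x - 23/54) v dx.
Compatibility check (pure Neumann): taking v ≡ 1 ∈ V gives 0 = ∫_0^1/3 f dx + (0) − (0), i.e. ∫_0^1/3 f dx must equal u'(0) − u'(1/3) = 0. Indeed ∫_0^1/3 (-2*x^2 + 3*x - 23/54) dx = 0, so the data are compatible. The solution is then unique only up to an additive constant (fix it e.g. by requiring ∫_0^1/3 u dx = 0).


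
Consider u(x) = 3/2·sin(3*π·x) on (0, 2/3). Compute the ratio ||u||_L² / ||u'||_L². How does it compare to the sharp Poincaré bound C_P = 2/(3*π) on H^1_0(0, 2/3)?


||u||_L² / ||u'||_L² = 1/(3*π) < C_P = 2/(3*π).

u(x) = 3/2·sin(3*π·x), so u'(x) = 9*π*cos(3*π*x)/2.
Writing u(x) = A·sin(kπx/L) with A = 3/2 and k = 2, use ∫_0^L sin²(kπx/L) dx = L/2 and ∫_0^L cos²(kπx/L) dx = L/2.
u² = 9/4·sin²(3*π·x) and (u')² = 81*π^2/4·cos²(3*π·x), and each of sin², cos² integrates to L/2 = 1/3 over (0, 2/3).
∫_0^2/3 u² dx = 3/4, so ||u||_L² = sqrt(3)/2.
∫_0^2/3 (u')² dx = 27*π^2/4, so ||u'||_L² = 3*sqrt(3)*π/2.
Ratio ||u||_L² / ||u'||_L² = 1/(3*π).
Sharp Poincaré constant on H^1_0(0, 2/3) is C_P = L/π = 2/(3*π), achieved by sin(3*π/2·x).
This is the k = 2 harmonic; the ratio L/(kπ) is strictly less than C_P = L/π, consistent with the sharp inequality ||u||_L² ≤ C_P ||u'||_L².


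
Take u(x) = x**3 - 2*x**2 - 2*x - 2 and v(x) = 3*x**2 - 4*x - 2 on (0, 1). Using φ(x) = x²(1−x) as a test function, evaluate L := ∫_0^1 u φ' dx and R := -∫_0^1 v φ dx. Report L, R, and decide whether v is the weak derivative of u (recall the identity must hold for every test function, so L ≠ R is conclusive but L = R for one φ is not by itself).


LHS = 4/15, RHS = 4/15. Yes, v = u' weakly.

u(x) = x**3 - 2*x**2 - 2*x - 2, classical derivative u'(x) = 3*x**2 - 4*x - 2.
φ(x) = x²(1−x), so φ'(x) = x*(2 - 3*x).
Note φ(0) = φ(1) = 0, so the boundary term u·φ vanishes.
LHS = ∫_0^1 u(x) φ'(x) dx = ∫_0^1 (-3*x^5 + 8*x^4 + 2*x^3 + 2*x^2 - 4*x) dx. Term by term:
  ∫_0^1 -3*x^5 dx = -1/2;  ∫_0^1 8*x^4 dx = 8/5;  ∫_0^1 2*x^3 dx = 1/2;
  ∫_0^1 2*x^2 dx = 2/3;  ∫_0^1 -4*x dx = -2.
Sum: -1/2 + 8/5 + 1/2 + 2/3 − 2 = 4/15.
So LHS = 4/15.
∫_0^1 v(x) φ(x) dx = ∫_0^1 (-3*x^5 + 7*x^4 - 2*x^3 - 2*x^2) dx. Term by term:
  ∫_0^1 -3*x^5 dx = -1/2;  ∫_0^1 7*x^4 dx = 7/5;  ∫_0^1 -2*x^3 dx = -1/2;
  ∫_0^1 -2*x^2 dx = -2/3.
Sum: -1/2 + 7/5 − 1/2 − 2/3 = -4/15.
So RHS = -∫_0^1 v(x) φ(x) dx = 4/15.
LHS = RHS, so the identity holds for this test φ.
Moreover u is smooth here and v(x) = u'(x) = 3*x**2 - 4*x - 2 pointwise, so the identity holds for every test function. Hence v is the weak derivative of u.


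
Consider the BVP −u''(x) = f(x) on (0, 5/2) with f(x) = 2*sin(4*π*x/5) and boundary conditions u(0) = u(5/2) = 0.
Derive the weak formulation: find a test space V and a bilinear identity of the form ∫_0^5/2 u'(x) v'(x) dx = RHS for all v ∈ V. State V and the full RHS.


V = H^1_0(0, 5/2) (so v(0) = v(5/2) = 0); weak form: ∫_0^5/2 u'v' dx = ∫_0^5/2 (2*sin(4*π*x/5)) v dx for all v ∈ V.

Multiply both sides by a test function v and integrate from 0 to 5/2:
  ∫_0^5/2 −u''(x) v(x) dx = ∫_0^5/2 f(x) v(x) dx.
Integrate the LHS by parts once:
  ∫_0^5/2 −u'' v dx = −[u'(x) v(x)]_0^5/2 + ∫_0^5/2 u'(x) v'(x) dx.
Thus ∫_0^5/2 u'(x) v'(x) dx = ∫_0^5/2 f(x) v(x) dx + [u'(x) v(x)]_0^5/2.
Choose V so that boundary terms are either known or forced to vanish.
u is Dirichlet: u(0) = u(5/2) = 0. Let V = H^1_0(0, 5/2); then v(0) = v(5/2) = 0, and [u' v]_0^5/2 = 0.
Weak formulation: find u (satisfying any essential BC) such that ∫_0^5/2 u'(x) v'(x) dx = ∫_0^5/2 f v dx for all v ∈ V.
Substituting f(x) = 2*sin(4*π*x/5), the right-hand side is ∫_0^5/2 (2*sin(4*π*x/5)) v dx.


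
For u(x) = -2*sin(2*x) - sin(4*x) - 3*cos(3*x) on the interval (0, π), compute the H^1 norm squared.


||u||_{H^1(0,π)}^2 = -192/7 + 127*π/2

u'(x) = 9*sin(3*x) - 4*cos(2*x) - 4*cos(4*x).
Expand u² and (u')² and integrate term by term on (0, π), using: for integers n ≥ 1, ∫_0^π sin²(nx) dx = ∫_0^π cos²(nx) dx = π/2; for n ≠ n', ∫_0^π sin(nx)sin(n'x) dx = ∫_0^π cos(nx)cos(n'x) dx = 0; and by product-to-sum, ∫_0^π sin(nx)cos(n'x) dx = ½∫_0^π [sin((n+n')x) + sin((n−n')x)] dx, which is 0 when n+n' is even and 2n/(n²−n'²) when n+n' is odd (it need not vanish on (0, π)).
  u² squared terms: (-1)²·∫sin(4x)² dx = 1·π/2 = π/2;  (-3)²·∫cos(3x)² dx = 9·π/2 = 9*π/2;  (-2)²·∫sin(2x)² dx = 4·π/2 = 2*π.
  u² cross terms: 2·(-1)·(-3)·∫sin(4x)·cos(3x) dx = 6·(8/7) = 48/7;  2·(-1)·(-2)·∫sin(4x)·sin(2x) dx = 4·(0) = 0;  2·(-3)·(-2)·∫cos(3x)·sin(2x) dx = 12·(-4/5) = -48/5.
  So ∫_0^π u² dx = π/2 + 9*π/2 + 2*π + 48/7 + 0 − 48/5 = -96/35 + 7*π.
  (u')² squared terms: (-4)²·∫cos(2x)² dx = 16·π/2 = 8*π;  (-4)²·∫cos(4x)² dx = 16·π/2 = 8*π;  (9)²·∫sin(3x)² dx = 81·π/2 = 81*π/2.
  (u')² cross terms: 2·(-4)·(-4)·∫cos(2x)·cos(4x) dx = 32·(0) = 0;  2·(-4)·(9)·∫cos(2x)·sin(3x) dx = -72·(6/5) = -432/5;  2·(-4)·(9)·∫cos(4x)·sin(3x) dx = -72·(-6/7) = 432/7.
  So ∫_0^π (u')² dx = 8*π + 8*π + 81*π/2 + 0 − 432/5 + 432/7 = -864/35 + 113*π/2.
||u||_{H^1}^2 = (-96/35 + 7*π) + (-864/35 + 113*π/2) = -192/7 + 127*π/2.


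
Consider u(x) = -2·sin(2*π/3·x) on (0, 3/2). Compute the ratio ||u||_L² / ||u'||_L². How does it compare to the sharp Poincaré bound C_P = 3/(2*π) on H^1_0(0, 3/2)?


||u||_L² / ||u'||_L² = 3/(2*π) = C_P.

u(x) = -2·sin(2*π/3·x), so u'(x) = -4*π*cos(2*π*x/3)/3.
Writing u(x) = A·sin(kπx/L) with A = -2 and k = 1, use ∫_0^L sin²(kπx/L) dx = L/2 and ∫_0^L cos²(kπx/L) dx = L/2.
u² = 4·sin²(2*π/3·x) and (u')² = 16*π^2/9·cos²(2*π/3·x), and each of sin², cos² integrates to L/2 = 3/4 over (0, 3/2).
∫_0^3/2 u² dx = 3, so ||u||_L² = sqrt(3).
∫_0^3/2 (u')² dx = 4*π^2/3, so ||u'||_L² = 2*sqrt(3)*π/3.
Ratio ||u||_L² / ||u'||_L² = 3/(2*π).
Sharp Poincaré constant on H^1_0(0, 3/2) is C_P = L/π = 3/(2*π), achieved by sin(2*π/3·x).
This is the k = 1 eigenfunction (up to amplitude), so the ratio equals the sharp Poincaré constant exactly.


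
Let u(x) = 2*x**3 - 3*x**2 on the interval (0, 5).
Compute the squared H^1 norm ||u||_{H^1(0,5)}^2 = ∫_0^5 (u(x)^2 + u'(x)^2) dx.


||u||_{H^1}^2 = 222375/7

The H^1 norm (squared) on an interval (0, L) is
  ||u||_{H^1}^2 = ∫_0^L u(x)^2 dx + ∫_0^L u'(x)^2 dx.
Compute u'(x) = 6*x**2 - 6*x.
Then u(x)^2 = 4*x**6 - 12*x**5 + 9*x**4 and u'(x)^2 = 36*x**4 - 72*x**3 + 36*x**2.
Integrate each monomial from 0 to 5 using ∫_0^5 c·x^n dx = c·5^(n+1)/(n+1):
  ∫_0^5 u(x)^2 dx = ∫_0^5 (4*x^6 - 12*x^5 + 9*x^4) dx. Term by term:
    ∫_0^5 4*x^6 dx = 312500/7;  ∫_0^5 -12*x^5 dx = -31250;  ∫_0^5 9*x^4 dx = 5625.
  Sum: 312500/7 − 31250 + 5625 = 133125/7.
  ∫_0^5 u'(x)^2 dx = ∫_0^5 (36*x^4 - 72*x^3 + 36*x^2) dx. Term by term:
    ∫_0^5 36*x^4 dx = 22500;  ∫_0^5 -72*x^3 dx = -11250;  ∫_0^5 36*x^2 dx = 1500.
  Sum: 22500 − 11250 + 1500 = 12750.
Adding: ||u||_{H^1}^2 = 133125/7 + 12750 = 222375/7.


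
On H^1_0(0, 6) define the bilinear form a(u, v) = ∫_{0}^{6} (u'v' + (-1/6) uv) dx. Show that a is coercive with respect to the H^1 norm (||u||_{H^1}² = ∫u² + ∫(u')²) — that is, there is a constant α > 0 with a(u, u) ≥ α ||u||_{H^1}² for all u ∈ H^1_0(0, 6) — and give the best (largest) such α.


α = (-6 + π^2)/(π^2 + 36)

Coercivity of a(·,·) on H^1_0(0, 6) means a(u, u) ≥ α ||u||_{H^1}² for every u ∈ H^1_0.
The interval has length L = 6, and Poincaré/coercivity depend only on L. Here a(u, u) = ∫(u')² + (-1/6)·∫u².
Here c = -1/6 < 0 with |c| < (π/L)² = π^2/36, so coercivity still holds. The condition a(u,u) ≥ α||u||_{H^1}² reads (1−α)∫(u')² ≥ (α−c)∫u². Any admissible α is ≤ 1 (rapidly oscillating u have ∫u²/∫(u')² → 0), and α = 1 would force 0 ≥ (1−c)∫u², impossible since c < 1; so 1−α > 0. By the sharp Poincaré inequality on H^1_0 of an interval of length L, ∫(u')² ≥ (π/L)²∫u² with equality for the first sine mode sin(π(x−x₀)/L) (x₀ the left endpoint), so the inequality holds for all u iff (1−α)(π/L)² ≥ α − c, i.e. α ≤ ((π/L)² + c)/((π/L)² + 1) = (1 + c(L/π)²)/(1 + (L/π)²). (Direct route, valid since c ≤ 0: Poincaré gives c∫u² ≥ c(L/π)²∫(u')², so a(u,u) ≥ (1 + c(L/π)²)∫(u')², while ||u||_{H^1}² ≤ (1 + (L/π)²)∫(u')²; dividing yields the same α.) With (π/L)² = π^2/36 and c = -1/6, the largest admissible constant is α = ((π/L)² + c)/((π/L)² + 1).
Simplifying, α = (-6 + π^2)/(π^2 + 36).


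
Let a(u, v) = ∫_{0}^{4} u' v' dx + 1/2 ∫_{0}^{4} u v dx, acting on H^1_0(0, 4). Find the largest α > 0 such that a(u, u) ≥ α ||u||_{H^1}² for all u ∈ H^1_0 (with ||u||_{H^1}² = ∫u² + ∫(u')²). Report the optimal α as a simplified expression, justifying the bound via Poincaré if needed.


α = (8 + π^2)/(π^2 + 16)

Coercivity of a(·,·) on H^1_0(0, 4) means a(u, u) ≥ α ||u||_{H^1}² for every u ∈ H^1_0.
The interval has length L = 4, and Poincaré/coercivity depend only on L. Here a(u, u) = ∫(u')² + (1/2)·∫u².
Here 0 < c = 1/2 < 1. The condition a(u,u) ≥ α||u||_{H^1}² reads (1−α)∫(u')² ≥ (α−c)∫u². Any admissible α is ≤ 1 (rapidly oscillating u have ∫u²/∫(u')² → 0), and α = 1 would force 0 ≥ (1−c)∫u², impossible since c < 1; so 1−α > 0. By the sharp Poincaré inequality on H^1_0 of an interval of length L, ∫(u')² ≥ (π/L)²∫u² with equality for the first sine mode sin(π(x−x₀)/L) (x₀ the left endpoint), so the inequality holds for all u iff (1−α)(π/L)² ≥ α − c, i.e. α ≤ ((π/L)² + c)/((π/L)² + 1) = (1 + c(L/π)²)/(1 + (L/π)²). With (π/L)² = π^2/16 and c = 1/2, the largest admissible constant is α = ((π/L)² + c)/((π/L)² + 1).
Simplifying, α = (8 + π^2)/(π^2 + 16).


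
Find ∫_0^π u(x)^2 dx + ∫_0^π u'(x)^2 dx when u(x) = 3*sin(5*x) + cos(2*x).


||u||_{H^1(0,π)}^2 = 100/7 + 239*π/2

u'(x) = -2*sin(2*x) + 15*cos(5*x).
Expand u² and (u')² and integrate term by term on (0, π), using: for integers n ≥ 1, ∫_0^π sin²(nx) dx = ∫_0^π cos²(nx) dx = π/2; for n ≠ n', ∫_0^π sin(nx)sin(n'x) dx = ∫_0^π cos(nx)cos(n'x) dx = 0; and by product-to-sum, ∫_0^π sin(nx)cos(n'x) dx = ½∫_0^π [sin((n+n')x) + sin((n−n')x)] dx, which is 0 when n+n' is even and 2n/(n²−n'²) when n+n' is odd (it need not vanish on (0, π)).
  u² squared terms: (3)²·∫sin(5x)² dx = 9·π/2 = 9*π/2;  (1)²·∫cos(2x)² dx = 1·π/2 = π/2.
  u² cross terms: 2·(3)·(1)·∫sin(5x)·cos(2x) dx = 6·(10/21) = 20/7.
  So ∫_0^π u² dx = 9*π/2 + π/2 + 20/7 = 20/7 + 5*π.
  (u')² squared terms: (-2)²·∫sin(2x)² dx = 4·π/2 = 2*π;  (15)²·∫cos(5x)² dx = 225·π/2 = 225*π/2.
  (u')² cross terms: 2·(-2)·(15)·∫sin(2x)·cos(5x) dx = -60·(-4/21) = 80/7.
  So ∫_0^π (u')² dx = 2*π + 225*π/2 + 80/7 = 80/7 + 229*π/2.
||u||_{H^1}^2 = (20/7 + 5*π) + (80/7 + 229*π/2) = 100/7 + 239*π/2.


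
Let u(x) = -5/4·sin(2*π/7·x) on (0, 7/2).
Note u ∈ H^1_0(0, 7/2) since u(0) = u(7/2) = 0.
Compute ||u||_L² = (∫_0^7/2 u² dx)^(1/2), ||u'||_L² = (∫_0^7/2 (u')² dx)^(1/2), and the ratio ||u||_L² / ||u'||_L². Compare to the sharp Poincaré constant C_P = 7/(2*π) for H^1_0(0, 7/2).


||u||_L² / ||u'||_L² = 7/(2*π) = C_P.

u(x) = -5/4·sin(2*π/7·x), so u'(x) = -5*π*cos(2*π*x/7)/14.
Writing u(x) = A·sin(kπx/L) with A = -5/4 and k = 1, use ∫_0^L sin²(kπx/L) dx = L/2 and ∫_0^L cos²(kπx/L) dx = L/2.
u² = 25/16·sin²(2*π/7·x) and (u')² = 25*π^2/196·cos²(2*π/7·x), and each of sin², cos² integrates to L/2 = 7/4 over (0, 7/2).
∫_0^7/2 u² dx = 175/64, so ||u||_L² = 5*sqrt(7)/8.
∫_0^7/2 (u')² dx = 25*π^2/112, so ||u'||_L² = 5*sqrt(7)*π/28.
Ratio ||u||_L² / ||u'||_L² = 7/(2*π).
Sharp Poincaré constant on H^1_0(0, 7/2) is C_P = L/π = 7/(2*π), achieved by sin(2*π/7·x).
This is the k = 1 eigenfunction (up to amplitude), so the ratio equals the sharp Poincaré constant exactly.


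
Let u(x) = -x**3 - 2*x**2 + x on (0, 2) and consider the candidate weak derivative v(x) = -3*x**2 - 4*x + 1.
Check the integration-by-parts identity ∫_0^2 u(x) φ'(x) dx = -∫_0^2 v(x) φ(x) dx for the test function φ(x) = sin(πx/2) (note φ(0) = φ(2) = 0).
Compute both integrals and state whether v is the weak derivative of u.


LHS = -96/π^3 + 36/π, RHS = -96/π^3 + 36/π. Yes, v = u' weakly.

u(x) = -x**3 - 2*x**2 + x, classical derivative u'(x) = -3*x**2 - 4*x + 1.
φ(x) = sin(πx/2), so φ'(x) = π*cos(π*x/2)/2.
Note φ(0) = φ(2) = 0, so the boundary term u·φ vanishes.
LHS = ∫_0^2 u(x) φ'(x) dx = ∫_0^2 (-π*x^3*cos(π*x/2)/2 - π*x^2*cos(π*x/2) + π*x*cos(π*x/2)/2) dx. Term by term:
  ∫_0^2 π*x*cos(π*x/2)/2 dx = -4/π;  ∫_0^2 -π*x^2*cos(π*x/2) dx = 16/π;  ∫_0^2 -π*x^3*cos(π*x/2)/2 dx = -96/π^3 + 24/π.
Sum: -4/π + 16/π + -96/π^3 + 24/π = -96/π^3 + 36/π.
So LHS = -96/π^3 + 36/π.
∫_0^2 v(x) φ(x) dx = ∫_0^2 (-3*x^2*sin(π*x/2) - 4*x*sin(π*x/2) + sin(π*x/2)) dx. Term by term:
  ∫_0^2 -4*x*sin(π*x/2) dx = -16/π;  ∫_0^2 -3*x^2*sin(π*x/2) dx = -24/π + 96/π^3;  ∫_0^2 sin(π*x/2) dx = 4/π.
Sum: -16/π + -24/π + 96/π^3 + 4/π = -36/π + 96/π^3.
So RHS = -∫_0^2 v(x) φ(x) dx = -96/π^3 + 36/π.
LHS = RHS, so the identity holds for this test φ.
Moreover u is smooth here and v(x) = u'(x) = -3*x**2 - 4*x + 1 pointwise, so the identity holds for every test function. Hence v is the weak derivative of u.


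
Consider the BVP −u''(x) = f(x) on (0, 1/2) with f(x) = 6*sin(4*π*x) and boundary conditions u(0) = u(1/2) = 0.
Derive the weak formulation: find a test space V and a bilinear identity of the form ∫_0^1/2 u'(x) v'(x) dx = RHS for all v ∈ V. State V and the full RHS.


V = H^1_0(0, 1/2) (so v(0) = v(1/2) = 0); weak form: ∫_0^1/2 u'v' dx = ∫_0^1/2 (6*sin(4*π*x)) v dx for all v ∈ V.

Multiply both sides by a test function v and integrate from 0 to 1/2:
  ∫_0^1/2 −u''(x) v(x) dx = ∫_0^1/2 f(x) v(x) dx.
Integrate the LHS by parts once:
  ∫_0^1/2 −u'' v dx = −[u'(x) v(x)]_0^1/2 + ∫_0^1/2 u'(x) v'(x) dx.
Thus ∫_0^1/2 u'(x) v'(x) dx = ∫_0^1/2 f(x) v(x) dx + [u'(x) v(x)]_0^1/2.
Choose V so that boundary terms are either known or forced to vanish.
u is Dirichlet: u(0) = u(1/2) = 0. Let V = H^1_0(0, 1/2); then v(0) = v(1/2) = 0, and [u' v]_0^1/2 = 0.
Weak formulation: find u (satisfying any essential BC) such that ∫_0^1/2 u'(x) v'(x) dx = ∫_0^1/2 f v dx for all v ∈ V.
Substituting f(x) = 6*sin(4*π*x), the right-hand side is ∫_0^1/2 (6*sin(4*π*x)) v dx.


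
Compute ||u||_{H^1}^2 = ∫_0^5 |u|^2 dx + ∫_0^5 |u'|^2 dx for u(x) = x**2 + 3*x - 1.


||u||_{H^1}^2 = 12875/6

The H^1 norm (squared) on an interval (0, L) is
  ||u||_{H^1}^2 = ∫_0^L u(x)^2 dx + ∫_0^L u'(x)^2 dx.
Compute u'(x) = 2*x + 3.
Then u(x)^2 = x**4 + 6*x**3 + 7*x**2 - 6*x + 1 and u'(x)^2 = 4*x**2 + 12*x + 9.
Integrate each monomial from 0 to 5 using ∫_0^5 c·x^n dx = c·5^(n+1)/(n+1):
  ∫_0^5 u(x)^2 dx = ∫_0^5 (x^4 + 6*x^3 + 7*x^2 - 6*x + 1) dx. Term by term:
    ∫_0^5 x^4 dx = 625;  ∫_0^5 6*x^3 dx = 1875/2;  ∫_0^5 7*x^2 dx = 875/3;
    ∫_0^5 -6*x dx = -75;  ∫_0^5 1 dx = 5.
  Sum: 625 + 1875/2 + 875/3 − 75 + 5 = 10705/6.
  ∫_0^5 u'(x)^2 dx = ∫_0^5 (4*x^2 + 12*x + 9) dx. Term by term:
    ∫_0^5 4*x^2 dx = 500/3;  ∫_0^5 12*x dx = 150;  ∫_0^5 9 dx = 45.
  Sum: 500/3 + 150 + 45 = 1085/3.
Adding: ||u||_{H^1}^2 = 10705/6 + 1085/3 = 12875/6.


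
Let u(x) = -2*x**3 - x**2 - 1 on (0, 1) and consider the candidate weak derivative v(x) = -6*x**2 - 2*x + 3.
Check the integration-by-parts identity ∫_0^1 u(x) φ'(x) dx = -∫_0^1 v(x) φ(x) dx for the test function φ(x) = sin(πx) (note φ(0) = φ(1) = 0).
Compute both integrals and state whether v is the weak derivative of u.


LHS = -24/π^3 + 8/π, RHS = -24/π^3 + 2/π. No, v is not the weak derivative of u.

u(x) = -2*x**3 - x**2 - 1, classical derivative u'(x) = -6*x**2 - 2*x.
φ(x) = sin(πx), so φ'(x) = π*cos(π*x).
Note φ(0) = φ(1) = 0, so the boundary term u·φ vanishes.
LHS = ∫_0^1 u(x) φ'(x) dx = ∫_0^1 (-2*π*x^3*cos(π*x) - π*x^2*cos(π*x) - π*cos(π*x)) dx. Term by term:
  ∫_0^1 -π*cos(π*x) dx = 0;  ∫_0^1 -π*x^2*cos(π*x) dx = 2/π;  ∫_0^1 -2*π*x^3*cos(π*x) dx = -24/π^3 + 6/π.
Sum: 0 + 2/π + -24/π^3 + 6/π = -24/π^3 + 8/π.
So LHS = -24/π^3 + 8/π.
∫_0^1 v(x) φ(x) dx = ∫_0^1 (-6*x^2*sin(π*x) - 2*x*sin(π*x) + 3*sin(π*x)) dx. Term by term:
  ∫_0^1 3*sin(π*x) dx = 6/π;  ∫_0^1 -6*x^2*sin(π*x) dx = -6/π + 24/π^3;  ∫_0^1 -2*x*sin(π*x) dx = -2/π.
Sum: 6/π + -6/π + 24/π^3 − 2/π = -2/π + 24/π^3.
So RHS = -∫_0^1 v(x) φ(x) dx = -24/π^3 + 2/π.
LHS − RHS = 6/π ≠ 0, so the identity fails.
(For a valid weak derivative the identity must hold for EVERY test function, in particular this one. The failure shows v is NOT the weak derivative of u.)
Correct weak derivative would be u'(x) = -6*x**2 - 2*x.


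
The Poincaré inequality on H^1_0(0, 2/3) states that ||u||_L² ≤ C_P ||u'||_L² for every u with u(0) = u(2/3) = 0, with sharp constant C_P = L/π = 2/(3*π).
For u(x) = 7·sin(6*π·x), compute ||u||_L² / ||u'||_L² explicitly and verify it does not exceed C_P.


||u||_L² / ||u'||_L² = 1/(6*π) < C_P = 2/(3*π).

u(x) = 7·sin(6*π·x), so u'(x) = 42*π*cos(6*π*x).
Writing u(x) = A·sin(kπx/L) with A = 7 and k = 4, use ∫_0^L sin²(kπx/L) dx = L/2 and ∫_0^L cos²(kπx/L) dx = L/2.
u² = 49·sin²(6*π·x) and (u')² = 1764*π^2·cos²(6*π·x), and each of sin², cos² integrates to L/2 = 1/3 over (0, 2/3).
∫_0^2/3 u² dx = 49/3, so ||u||_L² = 7*sqrt(3)/3.
∫_0^2/3 (u')² dx = 588*π^2, so ||u'||_L² = 14*sqrt(3)*π.
Ratio ||u||_L² / ||u'||_L² = 1/(6*π).
Sharp Poincaré constant on H^1_0(0, 2/3) is C_P = L/π = 2/(3*π), achieved by sin(3*π/2·x).
This is the k = 4 harmonic; the ratio L/(kπ) is strictly less than C_P = L/π, consistent with the sharp inequality ||u||_L² ≤ C_P ||u'||_L².
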